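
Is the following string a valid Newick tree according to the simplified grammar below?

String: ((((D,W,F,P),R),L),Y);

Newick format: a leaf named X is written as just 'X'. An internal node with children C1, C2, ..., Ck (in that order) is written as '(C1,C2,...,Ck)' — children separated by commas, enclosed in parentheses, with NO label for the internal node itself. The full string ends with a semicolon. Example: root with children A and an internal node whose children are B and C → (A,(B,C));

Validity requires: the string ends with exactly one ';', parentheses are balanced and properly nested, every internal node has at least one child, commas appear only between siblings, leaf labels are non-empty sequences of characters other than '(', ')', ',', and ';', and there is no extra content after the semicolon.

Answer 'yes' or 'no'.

Answer: yes

Derivation:
Input: ((((D,W,F,P),R),L),Y);
Paren balance: 4 '(' vs 4 ')' OK
Ends with single ';': True
Full parse: OK
Valid: True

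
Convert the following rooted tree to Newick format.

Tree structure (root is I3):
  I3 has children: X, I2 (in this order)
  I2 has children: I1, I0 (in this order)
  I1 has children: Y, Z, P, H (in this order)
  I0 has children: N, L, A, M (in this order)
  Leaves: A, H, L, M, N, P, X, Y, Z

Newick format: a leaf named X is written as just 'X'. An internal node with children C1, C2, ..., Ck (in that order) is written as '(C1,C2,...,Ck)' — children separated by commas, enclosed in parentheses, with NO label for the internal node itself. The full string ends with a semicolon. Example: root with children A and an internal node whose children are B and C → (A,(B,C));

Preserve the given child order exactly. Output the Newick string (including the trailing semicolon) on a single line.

internal I3 with children ['X', 'I2']
  leaf 'X' → 'X'
  internal I2 with children ['I1', 'I0']
    internal I1 with children ['Y', 'Z', 'P', 'H']
      leaf 'Y' → 'Y'
      leaf 'Z' → 'Z'
      leaf 'P' → 'P'
      leaf 'H' → 'H'
    → '(Y,Z,P,H)'
    internal I0 with children ['N', 'L', 'A', 'M']
      leaf 'N' → 'N'
      leaf 'L' → 'L'
      leaf 'A' → 'A'
      leaf 'M' → 'M'
    → '(N,L,A,M)'
  → '((Y,Z,P,H),(N,L,A,M))'
→ '(X,((Y,Z,P,H),(N,L,A,M)))'
Final: (X,((Y,Z,P,H),(N,L,A,M)));

Answer: (X,((Y,Z,P,H),(N,L,A,M)));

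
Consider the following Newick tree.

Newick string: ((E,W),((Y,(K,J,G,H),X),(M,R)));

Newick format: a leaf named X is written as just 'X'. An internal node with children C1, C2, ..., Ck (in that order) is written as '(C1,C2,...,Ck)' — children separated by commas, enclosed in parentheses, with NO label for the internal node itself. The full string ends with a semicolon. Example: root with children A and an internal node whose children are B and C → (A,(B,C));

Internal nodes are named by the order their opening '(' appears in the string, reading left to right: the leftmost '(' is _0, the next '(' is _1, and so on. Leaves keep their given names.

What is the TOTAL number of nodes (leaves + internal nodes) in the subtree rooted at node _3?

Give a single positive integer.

Answer: 8

Derivation:
Newick: ((E,W),((Y,(K,J,G,H),X),(M,R)));
Locate _3: it is the '(' at position 8 (the 4th '(' reading left to right).
Query: subtree rooted at _3
_3: subtree_size = 1 + 7
  Y: subtree_size = 1 + 0
  _4: subtree_size = 1 + 4
    K: subtree_size = 1 + 0
    J: subtree_size = 1 + 0
    G: subtree_size = 1 + 0
    H: subtree_size = 1 + 0
  X: subtree_size = 1 + 0
Total subtree size of _3: 8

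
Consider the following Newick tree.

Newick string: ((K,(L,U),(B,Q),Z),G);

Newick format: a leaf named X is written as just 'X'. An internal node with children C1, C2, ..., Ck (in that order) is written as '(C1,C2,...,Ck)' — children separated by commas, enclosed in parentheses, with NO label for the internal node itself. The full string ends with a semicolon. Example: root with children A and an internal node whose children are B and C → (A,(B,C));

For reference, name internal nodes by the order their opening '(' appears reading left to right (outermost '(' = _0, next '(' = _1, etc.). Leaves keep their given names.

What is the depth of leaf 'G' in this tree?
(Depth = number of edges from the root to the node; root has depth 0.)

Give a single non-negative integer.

Newick: ((K,(L,U),(B,Q),Z),G);
Naming internals by '(' encounter order: outermost '(' = _0, next = _1, ...
Query node: G
Path from root: _0 -> G
Depth of G: 1 (number of edges from root)

Answer: 1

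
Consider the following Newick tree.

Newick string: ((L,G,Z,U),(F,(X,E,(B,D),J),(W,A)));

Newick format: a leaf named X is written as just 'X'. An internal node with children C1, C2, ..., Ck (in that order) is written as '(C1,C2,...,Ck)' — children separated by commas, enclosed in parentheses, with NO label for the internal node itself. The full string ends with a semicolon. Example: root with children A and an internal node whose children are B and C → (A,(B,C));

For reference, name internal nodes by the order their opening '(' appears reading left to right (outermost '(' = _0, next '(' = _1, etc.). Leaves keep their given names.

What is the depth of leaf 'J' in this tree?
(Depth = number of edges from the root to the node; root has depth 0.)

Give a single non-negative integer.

Newick: ((L,G,Z,U),(F,(X,E,(B,D),J),(W,A)));
Naming internals by '(' encounter order: outermost '(' = _0, next = _1, ...
Query node: J
Path from root: _0 -> _2 -> _3 -> J
Depth of J: 3 (number of edges from root)

Answer: 3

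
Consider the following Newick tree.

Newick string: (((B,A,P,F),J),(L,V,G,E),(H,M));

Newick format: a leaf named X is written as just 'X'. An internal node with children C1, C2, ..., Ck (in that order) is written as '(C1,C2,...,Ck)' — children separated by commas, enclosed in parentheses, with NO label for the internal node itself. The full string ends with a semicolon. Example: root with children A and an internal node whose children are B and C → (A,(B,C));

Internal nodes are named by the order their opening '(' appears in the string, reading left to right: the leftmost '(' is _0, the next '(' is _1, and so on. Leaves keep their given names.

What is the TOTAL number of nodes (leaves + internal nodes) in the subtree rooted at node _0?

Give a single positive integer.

Newick: (((B,A,P,F),J),(L,V,G,E),(H,M));
Locate _0: it is the '(' at position 0 (the 1st '(' reading left to right).
Query: subtree rooted at _0
_0: subtree_size = 1 + 15
  _1: subtree_size = 1 + 6
    _2: subtree_size = 1 + 4
      B: subtree_size = 1 + 0
      A: subtree_size = 1 + 0
      P: subtree_size = 1 + 0
      F: subtree_size = 1 + 0
    J: subtree_size = 1 + 0
  _3: subtree_size = 1 + 4
    L: subtree_size = 1 + 0
    V: subtree_size = 1 + 0
    G: subtree_size = 1 + 0
    E: subtree_size = 1 + 0
  _4: subtree_size = 1 + 2
    H: subtree_size = 1 + 0
    M: subtree_size = 1 + 0
Total subtree size of _0: 16

Answer: 16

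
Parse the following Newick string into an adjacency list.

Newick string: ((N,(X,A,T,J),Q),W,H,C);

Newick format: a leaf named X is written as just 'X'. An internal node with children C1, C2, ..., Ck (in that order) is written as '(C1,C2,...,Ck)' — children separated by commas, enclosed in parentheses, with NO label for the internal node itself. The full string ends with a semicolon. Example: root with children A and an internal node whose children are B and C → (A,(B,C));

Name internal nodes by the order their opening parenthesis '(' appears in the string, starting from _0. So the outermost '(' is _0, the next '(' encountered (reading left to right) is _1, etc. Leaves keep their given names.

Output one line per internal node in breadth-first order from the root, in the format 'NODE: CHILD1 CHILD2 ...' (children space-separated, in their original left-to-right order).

Answer: _0: _1 W H C
_1: N _2 Q
_2: X A T J

Derivation:
Input: ((N,(X,A,T,J),Q),W,H,C);
Scanning left-to-right, naming '(' by encounter order:
  pos 0: '(' -> open internal node _0 (depth 1)
  pos 1: '(' -> open internal node _1 (depth 2)
  pos 4: '(' -> open internal node _2 (depth 3)
  pos 12: ')' -> close internal node _2 (now at depth 2)
  pos 15: ')' -> close internal node _1 (now at depth 1)
  pos 22: ')' -> close internal node _0 (now at depth 0)
Total internal nodes: 3
BFS adjacency from root:
  _0: _1 W H C
  _1: N _2 Q
  _2: X A T J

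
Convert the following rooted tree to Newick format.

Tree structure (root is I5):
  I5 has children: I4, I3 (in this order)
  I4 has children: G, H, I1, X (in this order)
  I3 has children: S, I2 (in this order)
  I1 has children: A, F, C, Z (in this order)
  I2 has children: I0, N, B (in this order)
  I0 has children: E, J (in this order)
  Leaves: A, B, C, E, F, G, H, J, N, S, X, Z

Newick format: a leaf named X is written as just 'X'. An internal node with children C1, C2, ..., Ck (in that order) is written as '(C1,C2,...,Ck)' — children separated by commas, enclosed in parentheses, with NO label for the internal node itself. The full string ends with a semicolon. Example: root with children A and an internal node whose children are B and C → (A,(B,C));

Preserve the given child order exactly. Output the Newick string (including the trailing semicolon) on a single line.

Answer: ((G,H,(A,F,C,Z),X),(S,((E,J),N,B)));

Derivation:
internal I5 with children ['I4', 'I3']
  internal I4 with children ['G', 'H', 'I1', 'X']
    leaf 'G' → 'G'
    leaf 'H' → 'H'
    internal I1 with children ['A', 'F', 'C', 'Z']
      leaf 'A' → 'A'
      leaf 'F' → 'F'
      leaf 'C' → 'C'
      leaf 'Z' → 'Z'
    → '(A,F,C,Z)'
    leaf 'X' → 'X'
  → '(G,H,(A,F,C,Z),X)'
  internal I3 with children ['S', 'I2']
    leaf 'S' → 'S'
    internal I2 with children ['I0', 'N', 'B']
      internal I0 with children ['E', 'J']
        leaf 'E' → 'E'
        leaf 'J' → 'J'
      → '(E,J)'
      leaf 'N' → 'N'
      leaf 'B' → 'B'
    → '((E,J),N,B)'
  → '(S,((E,J),N,B))'
→ '((G,H,(A,F,C,Z),X),(S,((E,J),N,B)))'
Final: ((G,H,(A,F,C,Z),X),(S,((E,J),N,B)));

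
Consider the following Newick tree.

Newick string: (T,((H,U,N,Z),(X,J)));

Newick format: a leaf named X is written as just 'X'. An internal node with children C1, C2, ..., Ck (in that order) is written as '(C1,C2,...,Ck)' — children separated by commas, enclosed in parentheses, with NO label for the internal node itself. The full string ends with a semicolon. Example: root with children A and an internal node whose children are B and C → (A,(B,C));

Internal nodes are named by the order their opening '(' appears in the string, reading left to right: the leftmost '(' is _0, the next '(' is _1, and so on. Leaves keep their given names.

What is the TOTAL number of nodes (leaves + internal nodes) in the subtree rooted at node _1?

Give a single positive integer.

Newick: (T,((H,U,N,Z),(X,J)));
Locate _1: it is the '(' at position 3 (the 2nd '(' reading left to right).
Query: subtree rooted at _1
_1: subtree_size = 1 + 8
  _2: subtree_size = 1 + 4
    H: subtree_size = 1 + 0
    U: subtree_size = 1 + 0
    N: subtree_size = 1 + 0
    Z: subtree_size = 1 + 0
  _3: subtree_size = 1 + 2
    X: subtree_size = 1 + 0
    J: subtree_size = 1 + 0
Total subtree size of _1: 9

Answer: 9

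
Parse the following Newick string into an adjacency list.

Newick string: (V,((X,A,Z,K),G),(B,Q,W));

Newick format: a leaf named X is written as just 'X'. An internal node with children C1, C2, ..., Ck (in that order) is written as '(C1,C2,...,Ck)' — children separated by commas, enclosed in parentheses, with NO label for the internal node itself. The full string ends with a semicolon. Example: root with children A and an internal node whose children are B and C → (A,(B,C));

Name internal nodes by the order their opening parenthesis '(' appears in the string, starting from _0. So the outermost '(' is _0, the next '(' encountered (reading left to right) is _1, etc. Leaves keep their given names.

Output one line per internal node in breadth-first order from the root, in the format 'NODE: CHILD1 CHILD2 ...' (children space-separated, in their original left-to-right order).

Input: (V,((X,A,Z,K),G),(B,Q,W));
Scanning left-to-right, naming '(' by encounter order:
  pos 0: '(' -> open internal node _0 (depth 1)
  pos 3: '(' -> open internal node _1 (depth 2)
  pos 4: '(' -> open internal node _2 (depth 3)
  pos 12: ')' -> close internal node _2 (now at depth 2)
  pos 15: ')' -> close internal node _1 (now at depth 1)
  pos 17: '(' -> open internal node _3 (depth 2)
  pos 23: ')' -> close internal node _3 (now at depth 1)
  pos 24: ')' -> close internal node _0 (now at depth 0)
Total internal nodes: 4
BFS adjacency from root:
  _0: V _1 _3
  _1: _2 G
  _3: B Q W
  _2: X A Z K

Answer: _0: V _1 _3
_1: _2 G
_3: B Q W
_2: X A Z K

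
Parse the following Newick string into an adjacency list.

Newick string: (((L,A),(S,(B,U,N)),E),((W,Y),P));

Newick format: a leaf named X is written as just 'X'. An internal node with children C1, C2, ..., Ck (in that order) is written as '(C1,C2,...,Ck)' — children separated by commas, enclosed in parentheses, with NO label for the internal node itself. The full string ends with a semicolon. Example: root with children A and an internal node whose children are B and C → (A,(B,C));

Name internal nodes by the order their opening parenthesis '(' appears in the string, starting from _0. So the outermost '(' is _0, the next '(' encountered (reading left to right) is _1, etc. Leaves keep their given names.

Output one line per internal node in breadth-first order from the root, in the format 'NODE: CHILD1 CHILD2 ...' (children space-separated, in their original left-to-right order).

Answer: _0: _1 _5
_1: _2 _3 E
_5: _6 P
_2: L A
_3: S _4
_6: W Y
_4: B U N

Derivation:
Input: (((L,A),(S,(B,U,N)),E),((W,Y),P));
Scanning left-to-right, naming '(' by encounter order:
  pos 0: '(' -> open internal node _0 (depth 1)
  pos 1: '(' -> open internal node _1 (depth 2)
  pos 2: '(' -> open internal node _2 (depth 3)
  pos 6: ')' -> close internal node _2 (now at depth 2)
  pos 8: '(' -> open internal node _3 (depth 3)
  pos 11: '(' -> open internal node _4 (depth 4)
  pos 17: ')' -> close internal node _4 (now at depth 3)
  pos 18: ')' -> close internal node _3 (now at depth 2)
  pos 21: ')' -> close internal node _1 (now at depth 1)
  pos 23: '(' -> open internal node _5 (depth 2)
  pos 24: '(' -> open internal node _6 (depth 3)
  pos 28: ')' -> close internal node _6 (now at depth 2)
  pos 31: ')' -> close internal node _5 (now at depth 1)
  pos 32: ')' -> close internal node _0 (now at depth 0)
Total internal nodes: 7
BFS adjacency from root:
  _0: _1 _5
  _1: _2 _3 E
  _5: _6 P
  _2: L A
  _3: S _4
  _6: W Y
  _4: B U N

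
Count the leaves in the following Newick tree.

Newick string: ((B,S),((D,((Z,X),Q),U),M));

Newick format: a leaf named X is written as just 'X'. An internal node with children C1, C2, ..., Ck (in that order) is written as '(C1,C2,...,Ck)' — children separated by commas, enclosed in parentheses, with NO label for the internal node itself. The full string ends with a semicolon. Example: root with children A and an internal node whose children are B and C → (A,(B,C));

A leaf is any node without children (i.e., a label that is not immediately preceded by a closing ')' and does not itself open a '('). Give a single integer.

Answer: 8

Derivation:
Newick: ((B,S),((D,((Z,X),Q),U),M));
Scan left-to-right; a leaf is any maximal label run not followed by '(':
  pos 2: leaf 'B' → count = 1
  pos 4: leaf 'S' → count = 2
  pos 9: leaf 'D' → count = 3
  pos 13: leaf 'Z' → count = 4
  pos 15: leaf 'X' → count = 5
  pos 18: leaf 'Q' → count = 6
  pos 21: leaf 'U' → count = 7
  pos 24: leaf 'M' → count = 8
Total leaves: 8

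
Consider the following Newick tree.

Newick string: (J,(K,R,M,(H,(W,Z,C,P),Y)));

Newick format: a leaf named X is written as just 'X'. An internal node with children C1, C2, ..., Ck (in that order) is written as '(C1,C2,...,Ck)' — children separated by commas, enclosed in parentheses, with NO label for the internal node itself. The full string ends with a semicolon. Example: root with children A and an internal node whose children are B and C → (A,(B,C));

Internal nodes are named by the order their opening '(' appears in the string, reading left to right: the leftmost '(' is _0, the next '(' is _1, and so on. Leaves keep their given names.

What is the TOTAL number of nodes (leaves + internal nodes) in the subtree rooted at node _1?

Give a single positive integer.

Answer: 12

Derivation:
Newick: (J,(K,R,M,(H,(W,Z,C,P),Y)));
Locate _1: it is the '(' at position 3 (the 2nd '(' reading left to right).
Query: subtree rooted at _1
_1: subtree_size = 1 + 11
  K: subtree_size = 1 + 0
  R: subtree_size = 1 + 0
  M: subtree_size = 1 + 0
  _2: subtree_size = 1 + 7
    H: subtree_size = 1 + 0
    _3: subtree_size = 1 + 4
      W: subtree_size = 1 + 0
      Z: subtree_size = 1 + 0
      C: subtree_size = 1 + 0
      P: subtree_size = 1 + 0
    Y: subtree_size = 1 + 0
Total subtree size of _1: 12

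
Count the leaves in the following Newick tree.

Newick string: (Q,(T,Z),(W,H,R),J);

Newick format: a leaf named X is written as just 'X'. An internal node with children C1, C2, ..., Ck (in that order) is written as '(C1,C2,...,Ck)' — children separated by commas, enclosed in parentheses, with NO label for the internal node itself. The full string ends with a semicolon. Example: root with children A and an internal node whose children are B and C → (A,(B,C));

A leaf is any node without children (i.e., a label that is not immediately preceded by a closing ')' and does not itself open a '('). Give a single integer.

Newick: (Q,(T,Z),(W,H,R),J);
Scan left-to-right; a leaf is any maximal label run not followed by '(':
  pos 1: leaf 'Q' → count = 1
  pos 4: leaf 'T' → count = 2
  pos 6: leaf 'Z' → count = 3
  pos 10: leaf 'W' → count = 4
  pos 12: leaf 'H' → count = 5
  pos 14: leaf 'R' → count = 6
  pos 17: leaf 'J' → count = 7
Total leaves: 7

Answer: 7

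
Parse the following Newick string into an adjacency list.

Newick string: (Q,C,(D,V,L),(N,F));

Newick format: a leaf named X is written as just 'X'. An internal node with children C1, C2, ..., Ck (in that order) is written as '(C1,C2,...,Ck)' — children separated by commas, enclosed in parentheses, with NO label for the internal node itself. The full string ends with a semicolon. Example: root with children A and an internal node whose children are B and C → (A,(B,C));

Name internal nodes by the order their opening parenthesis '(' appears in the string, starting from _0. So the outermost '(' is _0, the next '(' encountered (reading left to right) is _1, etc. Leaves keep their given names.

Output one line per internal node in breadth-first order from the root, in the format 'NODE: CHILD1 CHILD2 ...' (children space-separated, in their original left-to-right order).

Input: (Q,C,(D,V,L),(N,F));
Scanning left-to-right, naming '(' by encounter order:
  pos 0: '(' -> open internal node _0 (depth 1)
  pos 5: '(' -> open internal node _1 (depth 2)
  pos 11: ')' -> close internal node _1 (now at depth 1)
  pos 13: '(' -> open internal node _2 (depth 2)
  pos 17: ')' -> close internal node _2 (now at depth 1)
  pos 18: ')' -> close internal node _0 (now at depth 0)
Total internal nodes: 3
BFS adjacency from root:
  _0: Q C _1 _2
  _1: D V L
  _2: N F

Answer: _0: Q C _1 _2
_1: D V L
_2: N F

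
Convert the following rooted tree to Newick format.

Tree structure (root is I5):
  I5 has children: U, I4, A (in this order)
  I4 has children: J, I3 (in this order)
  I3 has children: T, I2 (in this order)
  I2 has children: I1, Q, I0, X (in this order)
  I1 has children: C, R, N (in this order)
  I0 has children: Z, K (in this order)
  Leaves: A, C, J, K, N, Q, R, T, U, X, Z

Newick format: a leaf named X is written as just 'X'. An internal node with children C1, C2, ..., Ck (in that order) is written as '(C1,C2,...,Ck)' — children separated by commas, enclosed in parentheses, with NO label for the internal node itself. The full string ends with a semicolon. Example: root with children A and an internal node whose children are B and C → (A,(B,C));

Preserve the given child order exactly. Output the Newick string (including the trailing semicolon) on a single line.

Answer: (U,(J,(T,((C,R,N),Q,(Z,K),X))),A);

Derivation:
internal I5 with children ['U', 'I4', 'A']
  leaf 'U' → 'U'
  internal I4 with children ['J', 'I3']
    leaf 'J' → 'J'
    internal I3 with children ['T', 'I2']
      leaf 'T' → 'T'
      internal I2 with children ['I1', 'Q', 'I0', 'X']
        internal I1 with children ['C', 'R', 'N']
          leaf 'C' → 'C'
          leaf 'R' → 'R'
          leaf 'N' → 'N'
        → '(C,R,N)'
        leaf 'Q' → 'Q'
        internal I0 with children ['Z', 'K']
          leaf 'Z' → 'Z'
          leaf 'K' → 'K'
        → '(Z,K)'
        leaf 'X' → 'X'
      → '((C,R,N),Q,(Z,K),X)'
    → '(T,((C,R,N),Q,(Z,K),X))'
  → '(J,(T,((C,R,N),Q,(Z,K),X)))'
  leaf 'A' → 'A'
→ '(U,(J,(T,((C,R,N),Q,(Z,K),X))),A)'
Final: (U,(J,(T,((C,R,N),Q,(Z,K),X))),A);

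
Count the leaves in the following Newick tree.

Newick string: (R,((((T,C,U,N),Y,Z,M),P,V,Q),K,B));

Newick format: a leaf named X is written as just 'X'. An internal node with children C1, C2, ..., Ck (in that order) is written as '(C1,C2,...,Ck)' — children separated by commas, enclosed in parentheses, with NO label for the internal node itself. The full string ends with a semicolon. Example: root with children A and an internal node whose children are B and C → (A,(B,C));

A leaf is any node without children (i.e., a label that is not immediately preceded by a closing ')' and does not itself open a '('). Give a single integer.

Answer: 13

Derivation:
Newick: (R,((((T,C,U,N),Y,Z,M),P,V,Q),K,B));
Scan left-to-right; a leaf is any maximal label run not followed by '(':
  pos 1: leaf 'R' → count = 1
  pos 7: leaf 'T' → count = 2
  pos 9: leaf 'C' → count = 3
  pos 11: leaf 'U' → count = 4
  pos 13: leaf 'N' → count = 5
  pos 16: leaf 'Y' → count = 6
  pos 18: leaf 'Z' → count = 7
  pos 20: leaf 'M' → count = 8
  pos 23: leaf 'P' → count = 9
  pos 25: leaf 'V' → count = 10
  pos 27: leaf 'Q' → count = 11
  pos 30: leaf 'K' → count = 12
  pos 32: leaf 'B' → count = 13
Total leaves: 13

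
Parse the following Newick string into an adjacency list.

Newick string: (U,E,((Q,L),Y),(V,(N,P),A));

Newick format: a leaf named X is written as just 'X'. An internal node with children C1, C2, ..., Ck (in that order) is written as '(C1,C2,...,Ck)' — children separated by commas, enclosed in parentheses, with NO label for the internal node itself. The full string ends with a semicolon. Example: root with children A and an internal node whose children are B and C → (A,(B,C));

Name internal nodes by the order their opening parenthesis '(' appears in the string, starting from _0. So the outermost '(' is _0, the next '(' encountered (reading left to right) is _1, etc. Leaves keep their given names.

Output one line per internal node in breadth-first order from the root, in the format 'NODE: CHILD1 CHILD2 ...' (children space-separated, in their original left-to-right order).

Answer: _0: U E _1 _3
_1: _2 Y
_3: V _4 A
_2: Q L
_4: N P

Derivation:
Input: (U,E,((Q,L),Y),(V,(N,P),A));
Scanning left-to-right, naming '(' by encounter order:
  pos 0: '(' -> open internal node _0 (depth 1)
  pos 5: '(' -> open internal node _1 (depth 2)
  pos 6: '(' -> open internal node _2 (depth 3)
  pos 10: ')' -> close internal node _2 (now at depth 2)
  pos 13: ')' -> close internal node _1 (now at depth 1)
  pos 15: '(' -> open internal node _3 (depth 2)
  pos 18: '(' -> open internal node _4 (depth 3)
  pos 22: ')' -> close internal node _4 (now at depth 2)
  pos 25: ')' -> close internal node _3 (now at depth 1)
  pos 26: ')' -> close internal node _0 (now at depth 0)
Total internal nodes: 5
BFS adjacency from root:
  _0: U E _1 _3
  _1: _2 Y
  _3: V _4 A
  _2: Q L
  _4: N P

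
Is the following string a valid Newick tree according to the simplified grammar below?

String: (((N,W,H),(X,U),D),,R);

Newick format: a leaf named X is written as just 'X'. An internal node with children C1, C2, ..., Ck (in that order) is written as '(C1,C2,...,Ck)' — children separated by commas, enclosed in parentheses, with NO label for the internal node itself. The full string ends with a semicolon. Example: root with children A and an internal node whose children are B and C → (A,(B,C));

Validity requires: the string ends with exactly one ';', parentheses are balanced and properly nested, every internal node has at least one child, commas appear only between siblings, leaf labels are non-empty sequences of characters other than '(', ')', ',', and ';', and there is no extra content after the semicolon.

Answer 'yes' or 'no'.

Answer: no

Derivation:
Input: (((N,W,H),(X,U),D),,R);
Paren balance: 4 '(' vs 4 ')' OK
Ends with single ';': True
Full parse: FAILS (empty leaf label at pos 19)
Valid: False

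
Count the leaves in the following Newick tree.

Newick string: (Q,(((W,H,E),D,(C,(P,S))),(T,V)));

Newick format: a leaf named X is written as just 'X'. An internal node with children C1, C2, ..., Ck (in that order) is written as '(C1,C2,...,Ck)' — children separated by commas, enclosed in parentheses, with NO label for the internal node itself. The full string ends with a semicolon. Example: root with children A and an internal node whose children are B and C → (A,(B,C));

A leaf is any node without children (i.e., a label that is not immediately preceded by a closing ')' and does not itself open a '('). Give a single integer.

Answer: 10

Derivation:
Newick: (Q,(((W,H,E),D,(C,(P,S))),(T,V)));
Scan left-to-right; a leaf is any maximal label run not followed by '(':
  pos 1: leaf 'Q' → count = 1
  pos 6: leaf 'W' → count = 2
  pos 8: leaf 'H' → count = 3
  pos 10: leaf 'E' → count = 4
  pos 13: leaf 'D' → count = 5
  pos 16: leaf 'C' → count = 6
  pos 19: leaf 'P' → count = 7
  pos 21: leaf 'S' → count = 8
  pos 27: leaf 'T' → count = 9
  pos 29: leaf 'V' → count = 10
Total leaves: 10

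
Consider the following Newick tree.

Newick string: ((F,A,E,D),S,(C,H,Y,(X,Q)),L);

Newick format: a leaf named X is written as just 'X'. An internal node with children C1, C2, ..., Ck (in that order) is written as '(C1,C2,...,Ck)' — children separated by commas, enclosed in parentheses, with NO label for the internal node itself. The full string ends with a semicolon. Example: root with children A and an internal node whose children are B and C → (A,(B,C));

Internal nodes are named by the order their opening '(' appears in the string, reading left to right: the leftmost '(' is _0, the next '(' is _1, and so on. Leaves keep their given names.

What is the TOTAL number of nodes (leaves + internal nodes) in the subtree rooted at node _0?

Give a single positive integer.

Newick: ((F,A,E,D),S,(C,H,Y,(X,Q)),L);
Locate _0: it is the '(' at position 0 (the 1st '(' reading left to right).
Query: subtree rooted at _0
_0: subtree_size = 1 + 14
  _1: subtree_size = 1 + 4
    F: subtree_size = 1 + 0
    A: subtree_size = 1 + 0
    E: subtree_size = 1 + 0
    D: subtree_size = 1 + 0
  S: subtree_size = 1 + 0
  _2: subtree_size = 1 + 6
    C: subtree_size = 1 + 0
    H: subtree_size = 1 + 0
    Y: subtree_size = 1 + 0
    _3: subtree_size = 1 + 2
      X: subtree_size = 1 + 0
      Q: subtree_size = 1 + 0
  L: subtree_size = 1 + 0
Total subtree size of _0: 15

Answer: 15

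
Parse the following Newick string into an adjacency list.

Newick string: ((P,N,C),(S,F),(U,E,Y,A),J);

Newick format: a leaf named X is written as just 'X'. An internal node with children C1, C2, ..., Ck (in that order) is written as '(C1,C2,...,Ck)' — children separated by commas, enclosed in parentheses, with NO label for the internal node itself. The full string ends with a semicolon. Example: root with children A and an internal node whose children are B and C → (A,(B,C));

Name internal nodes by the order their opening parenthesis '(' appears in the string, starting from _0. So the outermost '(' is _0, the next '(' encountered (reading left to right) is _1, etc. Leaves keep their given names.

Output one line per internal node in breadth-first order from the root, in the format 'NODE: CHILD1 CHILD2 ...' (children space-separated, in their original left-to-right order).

Input: ((P,N,C),(S,F),(U,E,Y,A),J);
Scanning left-to-right, naming '(' by encounter order:
  pos 0: '(' -> open internal node _0 (depth 1)
  pos 1: '(' -> open internal node _1 (depth 2)
  pos 7: ')' -> close internal node _1 (now at depth 1)
  pos 9: '(' -> open internal node _2 (depth 2)
  pos 13: ')' -> close internal node _2 (now at depth 1)
  pos 15: '(' -> open internal node _3 (depth 2)
  pos 23: ')' -> close internal node _3 (now at depth 1)
  pos 26: ')' -> close internal node _0 (now at depth 0)
Total internal nodes: 4
BFS adjacency from root:
  _0: _1 _2 _3 J
  _1: P N C
  _2: S F
  _3: U E Y A

Answer: _0: _1 _2 _3 J
_1: P N C
_2: S F
_3: U E Y A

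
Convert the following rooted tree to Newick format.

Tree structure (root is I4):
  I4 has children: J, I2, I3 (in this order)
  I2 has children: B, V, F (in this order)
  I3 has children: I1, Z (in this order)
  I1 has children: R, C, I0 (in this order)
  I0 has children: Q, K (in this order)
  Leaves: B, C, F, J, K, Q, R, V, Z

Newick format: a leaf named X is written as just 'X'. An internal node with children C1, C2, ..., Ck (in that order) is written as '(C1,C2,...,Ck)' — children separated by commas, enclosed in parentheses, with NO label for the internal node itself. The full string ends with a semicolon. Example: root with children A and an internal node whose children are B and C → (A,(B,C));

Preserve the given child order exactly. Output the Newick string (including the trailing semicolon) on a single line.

Answer: (J,(B,V,F),((R,C,(Q,K)),Z));

Derivation:
internal I4 with children ['J', 'I2', 'I3']
  leaf 'J' → 'J'
  internal I2 with children ['B', 'V', 'F']
    leaf 'B' → 'B'
    leaf 'V' → 'V'
    leaf 'F' → 'F'
  → '(B,V,F)'
  internal I3 with children ['I1', 'Z']
    internal I1 with children ['R', 'C', 'I0']
      leaf 'R' → 'R'
      leaf 'C' → 'C'
      internal I0 with children ['Q', 'K']
        leaf 'Q' → 'Q'
        leaf 'K' → 'K'
      → '(Q,K)'
    → '(R,C,(Q,K))'
    leaf 'Z' → 'Z'
  → '((R,C,(Q,K)),Z)'
→ '(J,(B,V,F),((R,C,(Q,K)),Z))'
Final: (J,(B,V,F),((R,C,(Q,K)),Z));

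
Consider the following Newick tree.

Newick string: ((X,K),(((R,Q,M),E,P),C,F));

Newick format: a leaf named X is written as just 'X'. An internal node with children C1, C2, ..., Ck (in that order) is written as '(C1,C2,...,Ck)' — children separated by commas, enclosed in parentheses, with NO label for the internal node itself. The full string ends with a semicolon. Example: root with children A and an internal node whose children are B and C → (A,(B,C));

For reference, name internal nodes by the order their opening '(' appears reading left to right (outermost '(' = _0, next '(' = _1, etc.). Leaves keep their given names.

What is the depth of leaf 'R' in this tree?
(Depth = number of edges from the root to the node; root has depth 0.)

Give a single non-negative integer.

Answer: 4

Derivation:
Newick: ((X,K),(((R,Q,M),E,P),C,F));
Naming internals by '(' encounter order: outermost '(' = _0, next = _1, ...
Query node: R
Path from root: _0 -> _2 -> _3 -> _4 -> R
Depth of R: 4 (number of edges from root)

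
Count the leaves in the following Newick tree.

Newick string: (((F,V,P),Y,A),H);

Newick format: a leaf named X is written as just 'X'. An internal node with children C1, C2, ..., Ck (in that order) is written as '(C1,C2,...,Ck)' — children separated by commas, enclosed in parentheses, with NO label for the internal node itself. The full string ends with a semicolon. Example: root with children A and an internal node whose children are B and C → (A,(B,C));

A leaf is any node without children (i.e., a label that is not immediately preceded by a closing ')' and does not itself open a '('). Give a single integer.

Newick: (((F,V,P),Y,A),H);
Scan left-to-right; a leaf is any maximal label run not followed by '(':
  pos 3: leaf 'F' → count = 1
  pos 5: leaf 'V' → count = 2
  pos 7: leaf 'P' → count = 3
  pos 10: leaf 'Y' → count = 4
  pos 12: leaf 'A' → count = 5
  pos 15: leaf 'H' → count = 6
Total leaves: 6

Answer: 6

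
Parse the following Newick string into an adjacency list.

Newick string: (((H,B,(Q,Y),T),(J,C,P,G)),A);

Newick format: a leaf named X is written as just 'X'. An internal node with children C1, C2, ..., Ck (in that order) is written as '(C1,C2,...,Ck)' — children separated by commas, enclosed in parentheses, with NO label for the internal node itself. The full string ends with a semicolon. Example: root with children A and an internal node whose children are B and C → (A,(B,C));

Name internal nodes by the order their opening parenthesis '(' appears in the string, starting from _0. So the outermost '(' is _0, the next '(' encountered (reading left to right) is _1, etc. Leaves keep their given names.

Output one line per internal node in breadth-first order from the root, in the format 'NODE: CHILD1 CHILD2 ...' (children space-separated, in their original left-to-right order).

Input: (((H,B,(Q,Y),T),(J,C,P,G)),A);
Scanning left-to-right, naming '(' by encounter order:
  pos 0: '(' -> open internal node _0 (depth 1)
  pos 1: '(' -> open internal node _1 (depth 2)
  pos 2: '(' -> open internal node _2 (depth 3)
  pos 7: '(' -> open internal node _3 (depth 4)
  pos 11: ')' -> close internal node _3 (now at depth 3)
  pos 14: ')' -> close internal node _2 (now at depth 2)
  pos 16: '(' -> open internal node _4 (depth 3)
  pos 24: ')' -> close internal node _4 (now at depth 2)
  pos 25: ')' -> close internal node _1 (now at depth 1)
  pos 28: ')' -> close internal node _0 (now at depth 0)
Total internal nodes: 5
BFS adjacency from root:
  _0: _1 A
  _1: _2 _4
  _2: H B _3 T
  _4: J C P G
  _3: Q Y

Answer: _0: _1 A
_1: _2 _4
_2: H B _3 T
_4: J C P G
_3: Q Y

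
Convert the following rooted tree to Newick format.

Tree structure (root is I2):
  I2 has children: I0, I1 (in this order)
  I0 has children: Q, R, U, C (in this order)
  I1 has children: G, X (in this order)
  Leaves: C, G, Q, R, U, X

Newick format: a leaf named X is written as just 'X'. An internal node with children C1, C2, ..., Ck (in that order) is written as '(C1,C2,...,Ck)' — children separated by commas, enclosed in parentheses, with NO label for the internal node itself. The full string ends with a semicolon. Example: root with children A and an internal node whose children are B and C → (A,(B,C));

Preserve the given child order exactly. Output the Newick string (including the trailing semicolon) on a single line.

Answer: ((Q,R,U,C),(G,X));

Derivation:
internal I2 with children ['I0', 'I1']
  internal I0 with children ['Q', 'R', 'U', 'C']
    leaf 'Q' → 'Q'
    leaf 'R' → 'R'
    leaf 'U' → 'U'
    leaf 'C' → 'C'
  → '(Q,R,U,C)'
  internal I1 with children ['G', 'X']
    leaf 'G' → 'G'
    leaf 'X' → 'X'
  → '(G,X)'
→ '((Q,R,U,C),(G,X))'
Final: ((Q,R,U,C),(G,X));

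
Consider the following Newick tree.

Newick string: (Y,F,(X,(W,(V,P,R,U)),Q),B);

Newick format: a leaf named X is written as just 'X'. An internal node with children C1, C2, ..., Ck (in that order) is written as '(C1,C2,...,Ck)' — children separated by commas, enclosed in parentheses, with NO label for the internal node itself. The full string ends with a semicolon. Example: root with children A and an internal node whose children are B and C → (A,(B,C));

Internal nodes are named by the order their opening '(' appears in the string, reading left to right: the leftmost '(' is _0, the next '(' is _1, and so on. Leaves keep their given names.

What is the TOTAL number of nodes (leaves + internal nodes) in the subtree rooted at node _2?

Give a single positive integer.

Newick: (Y,F,(X,(W,(V,P,R,U)),Q),B);
Locate _2: it is the '(' at position 8 (the 3rd '(' reading left to right).
Query: subtree rooted at _2
_2: subtree_size = 1 + 6
  W: subtree_size = 1 + 0
  _3: subtree_size = 1 + 4
    V: subtree_size = 1 + 0
    P: subtree_size = 1 + 0
    R: subtree_size = 1 + 0
    U: subtree_size = 1 + 0
Total subtree size of _2: 7

Answer: 7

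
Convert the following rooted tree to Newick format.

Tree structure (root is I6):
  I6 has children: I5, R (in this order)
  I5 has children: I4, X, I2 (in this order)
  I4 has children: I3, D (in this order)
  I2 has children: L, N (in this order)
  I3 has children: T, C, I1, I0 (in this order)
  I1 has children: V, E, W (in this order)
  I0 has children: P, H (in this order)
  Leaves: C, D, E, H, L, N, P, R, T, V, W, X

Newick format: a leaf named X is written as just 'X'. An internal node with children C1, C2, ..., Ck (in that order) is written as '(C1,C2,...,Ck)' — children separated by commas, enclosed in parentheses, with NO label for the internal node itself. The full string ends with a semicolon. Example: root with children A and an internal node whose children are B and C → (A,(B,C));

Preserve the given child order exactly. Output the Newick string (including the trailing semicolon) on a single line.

internal I6 with children ['I5', 'R']
  internal I5 with children ['I4', 'X', 'I2']
    internal I4 with children ['I3', 'D']
      internal I3 with children ['T', 'C', 'I1', 'I0']
        leaf 'T' → 'T'
        leaf 'C' → 'C'
        internal I1 with children ['V', 'E', 'W']
          leaf 'V' → 'V'
          leaf 'E' → 'E'
          leaf 'W' → 'W'
        → '(V,E,W)'
        internal I0 with children ['P', 'H']
          leaf 'P' → 'P'
          leaf 'H' → 'H'
        → '(P,H)'
      → '(T,C,(V,E,W),(P,H))'
      leaf 'D' → 'D'
    → '((T,C,(V,E,W),(P,H)),D)'
    leaf 'X' → 'X'
    internal I2 with children ['L', 'N']
      leaf 'L' → 'L'
      leaf 'N' → 'N'
    → '(L,N)'
  → '(((T,C,(V,E,W),(P,H)),D),X,(L,N))'
  leaf 'R' → 'R'
→ '((((T,C,(V,E,W),(P,H)),D),X,(L,N)),R)'
Final: ((((T,C,(V,E,W),(P,H)),D),X,(L,N)),R);

Answer: ((((T,C,(V,E,W),(P,H)),D),X,(L,N)),R);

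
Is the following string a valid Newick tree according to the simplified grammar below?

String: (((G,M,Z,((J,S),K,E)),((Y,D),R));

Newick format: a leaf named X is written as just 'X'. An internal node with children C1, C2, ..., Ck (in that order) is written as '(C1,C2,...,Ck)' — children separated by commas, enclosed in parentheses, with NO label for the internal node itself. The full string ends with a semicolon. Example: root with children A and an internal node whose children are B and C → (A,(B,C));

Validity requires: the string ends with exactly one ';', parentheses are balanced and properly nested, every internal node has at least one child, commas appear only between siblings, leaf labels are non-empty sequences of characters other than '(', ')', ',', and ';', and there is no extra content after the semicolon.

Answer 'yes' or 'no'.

Input: (((G,M,Z,((J,S),K,E)),((Y,D),R));
Paren balance: 7 '(' vs 6 ')' MISMATCH
Ends with single ';': True
Full parse: FAILS (expected , or ) at pos 32)
Valid: False

Answer: no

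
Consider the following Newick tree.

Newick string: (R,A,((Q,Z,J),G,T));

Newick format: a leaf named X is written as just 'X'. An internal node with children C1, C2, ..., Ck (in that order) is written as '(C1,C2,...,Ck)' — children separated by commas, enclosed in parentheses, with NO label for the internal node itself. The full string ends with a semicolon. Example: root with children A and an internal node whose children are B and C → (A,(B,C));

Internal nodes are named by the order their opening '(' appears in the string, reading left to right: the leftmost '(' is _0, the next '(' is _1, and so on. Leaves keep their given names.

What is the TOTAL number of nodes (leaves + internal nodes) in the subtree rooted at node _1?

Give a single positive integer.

Newick: (R,A,((Q,Z,J),G,T));
Locate _1: it is the '(' at position 5 (the 2nd '(' reading left to right).
Query: subtree rooted at _1
_1: subtree_size = 1 + 6
  _2: subtree_size = 1 + 3
    Q: subtree_size = 1 + 0
    Z: subtree_size = 1 + 0
    J: subtree_size = 1 + 0
  G: subtree_size = 1 + 0
  T: subtree_size = 1 + 0
Total subtree size of _1: 7

Answer: 7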